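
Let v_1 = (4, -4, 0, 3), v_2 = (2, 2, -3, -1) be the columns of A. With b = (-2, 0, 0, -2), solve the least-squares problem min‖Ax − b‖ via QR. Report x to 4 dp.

v_1 = (4, -4, 0, 3); ‖v_1‖ = 6.4031, so e_1 = (0.6247, -0.6247, 0.0000, 0.4685).
e_1·v_2 = 0.6247·2 + (-0.6247)·2 + 0.0000·(-3) + 0.4685·(-1) = -0.4685.
u_2 = v_2 + 0.4685·e_1 = (2.2927, 1.7073, -3.0000, -0.7805).
‖u_2‖ = 4.2167, so e_2 = (0.5437, 0.4049, -0.7115, -0.1851).
Qᵀb = (-2.1864, -0.7172).
Back-substitute: x_2 = -0.7172/4.2167 = -0.1701.
x_1 = (-2.1864 + 0.4685·(-0.1701))/6.4031 = -0.3539.

x = (-0.3539, -0.1701)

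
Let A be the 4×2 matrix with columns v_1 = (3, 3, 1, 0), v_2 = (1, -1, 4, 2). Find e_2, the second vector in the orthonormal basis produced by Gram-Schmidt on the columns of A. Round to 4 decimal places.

v_1 = (3, 3, 1, 0); ‖v_1‖ = 4.3589, so e_1 = (0.6882, 0.6882, 0.2294, 0.0000).
e_1·v_2 = 0.6882·1 + 0.6882·(-1) + 0.2294·4 + 0.0000·2 = 0.9177.
u_2 = v_2 − 0.9177·e_1 = (0.3684, -1.6316, 3.7895, 2.0000).
‖u_2‖ = 4.5998, so e_2 = (0.0801, -0.3547, 0.8238, 0.4348).

e_2 = (0.0801, -0.3547, 0.8238, 0.4348)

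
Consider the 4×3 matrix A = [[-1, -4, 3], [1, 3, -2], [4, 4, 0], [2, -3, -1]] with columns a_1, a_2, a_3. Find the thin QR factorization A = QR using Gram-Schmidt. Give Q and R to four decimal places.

Q = [[-0.2132, -0.5315, 0.6048], [0.2132, 0.3668, -0.3619], [0.8528, 0.1497, 0.4955], [0.4264, -0.7486, -0.5076]], R = [[4.6904, 3.6244, -1.4924], [0.0000, 6.0715, -1.5796], [0.0000, 0.0000, 3.0459]]

a_1 = (-1, 1, 4, 2); ‖a_1‖ = 4.6904, so e_1 = (-0.2132, 0.2132, 0.8528, 0.4264).
e_1·a_2 = (-0.2132)·(-4) + 0.2132·3 + 0.8528·4 + 0.4264·(-3) = 3.6244.
u_2 = a_2 − 3.6244·e_1 = (-3.2273, 2.2273, 0.9091, -4.5455).
‖u_2‖ = 6.0715, so e_2 = (-0.5315, 0.3668, 0.1497, -0.7486).
e_1·a_3 = (-0.2132)·3 + 0.2132·(-2) + 0.8528·0 + 0.4264·(-1) = -1.4924; e_2·a_3 = (-0.5315)·3 + 0.3668·(-2) + 0.1497·0 + (-0.7486)·(-1) = -1.5796.
u_3 = a_3 + 1.4924·e_1 + 1.5796·e_2 = (1.8422, -1.1023, 1.5092, -1.5462).
‖u_3‖ = 3.0459, so e_3 = (0.6048, -0.3619, 0.4955, -0.5076).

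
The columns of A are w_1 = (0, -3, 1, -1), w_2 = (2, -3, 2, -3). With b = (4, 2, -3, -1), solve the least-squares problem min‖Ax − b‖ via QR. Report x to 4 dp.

e_1 = w_1/‖w_1‖ = (0, -3, 1, -1)/3.3166 = (0.0000, -0.9045, 0.3015, -0.3015).
r_{12} = e_1·w_2 = 4.2212.
u_2 = w_2 − 4.2212·e_1 = (2.0000, 0.8182, 0.7273, -1.7273).
‖u_2‖ = 2.8604, so e_2 = (0.6992, 0.2860, 0.2543, -0.6039).
Qᵀb = (-2.4121, 3.2100).
Back-substitute: x_2 = 3.2100/2.8604 = 1.1222.
x_1 = (-2.4121 − 4.2212·1.1222)/3.3166 = -2.1556.

x = (-2.1556, 1.1222)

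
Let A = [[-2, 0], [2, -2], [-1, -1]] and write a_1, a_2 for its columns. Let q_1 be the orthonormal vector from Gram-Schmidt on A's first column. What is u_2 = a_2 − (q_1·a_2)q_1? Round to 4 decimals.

u_2 = (-0.6667, -1.3333, -1.3333)

a_1 = (-2, 2, -1); ‖a_1‖ = 3.0000, so q_1 = (-0.6667, 0.6667, -0.3333).
q_1·a_2 = (-0.6667)·0 + 0.6667·(-2) + (-0.3333)·(-1) = -1.0000.
u_2 = a_2 + 1.0000·q_1 = (-0.6667, -1.3333, -1.3333).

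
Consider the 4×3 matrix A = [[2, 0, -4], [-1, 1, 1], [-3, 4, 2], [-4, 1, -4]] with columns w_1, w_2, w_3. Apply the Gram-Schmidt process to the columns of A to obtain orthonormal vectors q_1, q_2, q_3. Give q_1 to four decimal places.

q_1 = (0.3651, -0.1826, -0.5477, -0.7303)

q_1 = w_1/‖w_1‖ = (2, -1, -3, -4)/5.4772 = (0.3651, -0.1826, -0.5477, -0.7303).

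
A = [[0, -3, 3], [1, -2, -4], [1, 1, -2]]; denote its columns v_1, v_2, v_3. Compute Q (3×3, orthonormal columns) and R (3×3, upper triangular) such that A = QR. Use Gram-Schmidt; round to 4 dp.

Q = [[0.0000, -0.8165, 0.5774], [0.7071, -0.4082, -0.5774], [0.7071, 0.4082, 0.5774]], R = [[1.4142, -0.7071, -4.2426], [0.0000, 3.6742, -1.6330], [0.0000, 0.0000, 2.8868]]

v_1 = (0, 1, 1); ‖v_1‖ = 1.4142, so e_1 = (0.0000, 0.7071, 0.7071).
e_1·v_2 = 0.0000·(-3) + 0.7071·(-2) + 0.7071·1 = -0.7071.
u_2 = v_2 + 0.7071·e_1 = (-3.0000, -1.5000, 1.5000).
‖u_2‖ = 3.6742, so e_2 = (-0.8165, -0.4082, 0.4082).
e_1·v_3 = 0.0000·3 + 0.7071·(-4) + 0.7071·(-2) = -4.2426; e_2·v_3 = (-0.8165)·3 + (-0.4082)·(-4) + 0.4082·(-2) = -1.6330.
u_3 = v_3 + 4.2426·e_1 + 1.6330·e_2 = (1.6667, -1.6667, 1.6667).
‖u_3‖ = 2.8868, so e_3 = (0.5774, -0.5774, 0.5774).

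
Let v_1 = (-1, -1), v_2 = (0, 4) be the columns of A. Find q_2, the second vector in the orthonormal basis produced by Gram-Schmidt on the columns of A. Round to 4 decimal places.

q_2 = (-0.7071, 0.7071)

v_1 = (-1, -1); ‖v_1‖ = 1.4142, so q_1 = (-0.7071, -0.7071).
q_1·v_2 = (-0.7071)·0 + (-0.7071)·4 = -2.8284.
u_2 = v_2 + 2.8284·q_1 = (-2.0000, 2.0000).
‖u_2‖ = 2.8284, so q_2 = (-0.7071, 0.7071).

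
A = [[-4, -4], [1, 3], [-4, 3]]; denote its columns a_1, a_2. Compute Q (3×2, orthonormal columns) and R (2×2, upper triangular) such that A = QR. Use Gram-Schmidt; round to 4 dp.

Q = [[-0.6963, -0.5527], [0.1741, 0.4889], [-0.6963, 0.6749]], R = [[5.7446, 1.2185], [0.0000, 5.7022]]

a_1 = (-4, 1, -4); ‖a_1‖ = 5.7446, so q_1 = (-0.6963, 0.1741, -0.6963).
q_1·a_2 = (-0.6963)·(-4) + 0.1741·3 + (-0.6963)·3 = 1.2185.
u_2 = a_2 − 1.2185·q_1 = (-3.1515, 2.7879, 3.8485).
‖u_2‖ = 5.7022, so q_2 = (-0.5527, 0.4889, 0.6749).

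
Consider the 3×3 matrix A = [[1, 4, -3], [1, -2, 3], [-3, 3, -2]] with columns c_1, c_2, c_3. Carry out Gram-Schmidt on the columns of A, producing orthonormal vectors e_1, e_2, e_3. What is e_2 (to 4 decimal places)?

c_1 = (1, 1, -3); ‖c_1‖ = 3.3166, so e_1 = (0.3015, 0.3015, -0.9045).
e_1·c_2 = 0.3015·4 + 0.3015·(-2) + (-0.9045)·3 = -2.1106.
u_2 = c_2 + 2.1106·e_1 = (4.6364, -1.3636, 1.0909).
‖u_2‖ = 4.9543, so e_2 = (0.9358, -0.2752, 0.2202).

e_2 = (0.9358, -0.2752, 0.2202)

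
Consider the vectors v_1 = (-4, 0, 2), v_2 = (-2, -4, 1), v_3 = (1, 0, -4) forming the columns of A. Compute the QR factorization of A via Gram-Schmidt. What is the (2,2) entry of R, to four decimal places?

r_{22} = 4.0000

q_1 = v_1/‖v_1‖ = (-4, 0, 2)/4.4721 = (-0.8944, 0.0000, 0.4472).
r_{12} = q_1·v_2 = 2.2361.
u_2 = v_2 − 2.2361·q_1 = (0.0000, -4.0000, 0.0000).
r_{22} = ‖u_2‖ = 4.0000.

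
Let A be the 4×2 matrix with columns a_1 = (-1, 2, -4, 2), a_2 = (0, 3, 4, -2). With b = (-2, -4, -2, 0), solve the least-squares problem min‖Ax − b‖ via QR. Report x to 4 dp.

x = (-0.4197, -0.8922)

a_1 = (-1, 2, -4, 2); ‖a_1‖ = 5.0000, so e_1 = (-0.2000, 0.4000, -0.8000, 0.4000).
e_1·a_2 = (-0.2000)·0 + 0.4000·3 + (-0.8000)·4 + 0.4000·(-2) = -2.8000.
u_2 = a_2 + 2.8000·e_1 = (-0.5600, 4.1200, 1.7600, -0.8800).
‖u_2‖ = 4.6000, so e_2 = (-0.1217, 0.8957, 0.3826, -0.1913).
Qᵀb = (0.4000, -4.1043).
Back-substitute: x_2 = -4.1043/4.6000 = -0.8922.
x_1 = (0.4000 + 2.8000·(-0.8922))/5.0000 = -0.4197.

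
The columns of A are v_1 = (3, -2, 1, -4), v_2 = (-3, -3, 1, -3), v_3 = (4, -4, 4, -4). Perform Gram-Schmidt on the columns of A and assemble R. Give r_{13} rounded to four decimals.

r_{13} = 7.3030

e_1 = v_1/‖v_1‖ = (3, -2, 1, -4)/5.4772 = (0.5477, -0.3651, 0.1826, -0.7303).
r_{13} = e_1·v_3 = 7.3030.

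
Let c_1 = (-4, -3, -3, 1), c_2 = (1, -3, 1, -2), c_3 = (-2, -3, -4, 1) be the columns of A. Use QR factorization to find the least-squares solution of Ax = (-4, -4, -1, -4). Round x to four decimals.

c_1 = (-4, -3, -3, 1); ‖c_1‖ = 5.9161, so q_1 = (-0.6761, -0.5071, -0.5071, 0.1690).
q_1·c_2 = (-0.6761)·1 + (-0.5071)·(-3) + (-0.5071)·1 + 0.1690·(-2) = 0.0000.
u_2 = c_2 − 0.0000·q_1 = (1.0000, -3.0000, 1.0000, -2.0000).
‖u_2‖ = 3.8730, so q_2 = (0.2582, -0.7746, 0.2582, -0.5164).
q_1·c_3 = (-0.6761)·(-2) + (-0.5071)·(-3) + (-0.5071)·(-4) + 0.1690·1 = 5.0709; q_2·c_3 = 0.2582·(-2) + (-0.7746)·(-3) + 0.2582·(-4) + (-0.5164)·1 = 0.2582.
u_3 = c_3 − 5.0709·q_1 − 0.2582·q_2 = (1.3619, -0.2286, -1.4952, 0.2762).
‖u_3‖ = 2.0540, so q_3 = (0.6630, -0.1113, -0.7280, 0.1345).
Qᵀb = (4.5638, 3.8730, -2.0169).
Back-substitute: x_3 = -2.0169/2.0540 = -0.9819.
x_2 = (3.8730 − 0.2582·(-0.9819))/3.8730 = 1.0655.
x_1 = (4.5638 − 0.0000·1.0655 − 5.0709·(-0.9819))/5.9161 = 1.6131.

x = (1.6131, 1.0655, -0.9819)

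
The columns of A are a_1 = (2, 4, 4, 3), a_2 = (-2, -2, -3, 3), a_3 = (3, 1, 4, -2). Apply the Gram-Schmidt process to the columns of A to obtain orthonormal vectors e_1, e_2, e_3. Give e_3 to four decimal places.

e_1 = a_1/‖a_1‖ = (2, 4, 4, 3)/6.7082 = (0.2981, 0.5963, 0.5963, 0.4472).
r_{12} = e_1·a_2 = -2.2361.
u_2 = a_2 + 2.2361·e_1 = (-1.3333, -0.6667, -1.6667, 4.0000).
‖u_2‖ = 4.5826, so e_2 = (-0.2910, -0.1455, -0.3637, 0.8729).
r_{13} = e_1·a_3 = 2.9814; r_{23} = e_2·a_3 = -4.2189.
u_3 = a_3 − 2.9814·e_1 + 4.2189·e_2 = (0.8836, -1.3915, 0.6878, 0.3492).
‖u_3‖ = 1.8199, so e_3 = (0.4855, -0.7646, 0.3779, 0.1919).

e_3 = (0.4855, -0.7646, 0.3779, 0.1919)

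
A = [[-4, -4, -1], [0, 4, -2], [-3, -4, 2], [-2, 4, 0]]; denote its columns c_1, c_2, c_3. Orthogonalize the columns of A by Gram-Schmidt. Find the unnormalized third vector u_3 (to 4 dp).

u_3 = (-1.5385, -1.1538, 1.3846, 1.0000)

c_1 = (-4, 0, -3, -2); ‖c_1‖ = 5.3852, so e_1 = (-0.7428, 0.0000, -0.5571, -0.3714).
e_1·c_2 = (-0.7428)·(-4) + 0.0000·4 + (-0.5571)·(-4) + (-0.3714)·4 = 3.7139.
u_2 = c_2 − 3.7139·e_1 = (-1.2414, 4.0000, -1.9310, 5.3793).
‖u_2‖ = 7.0857, so e_2 = (-0.1752, 0.5645, -0.2725, 0.7592).
e_1·c_3 = (-0.7428)·(-1) + 0.0000·(-2) + (-0.5571)·2 + (-0.3714)·0 = -0.3714; e_2·c_3 = (-0.1752)·(-1) + 0.5645·(-2) + (-0.2725)·2 + 0.7592·0 = -1.4989.
u_3 = c_3 + 0.3714·e_1 + 1.4989·e_2 = (-1.5385, -1.1538, 1.3846, 1.0000).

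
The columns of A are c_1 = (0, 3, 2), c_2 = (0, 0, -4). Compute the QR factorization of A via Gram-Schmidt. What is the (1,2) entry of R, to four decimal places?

c_1 = (0, 3, 2); ‖c_1‖ = 3.6056, so e_1 = (0.0000, 0.8321, 0.5547).
r_{12} = e_1·c_2 = -2.2188.

r_{12} = -2.2188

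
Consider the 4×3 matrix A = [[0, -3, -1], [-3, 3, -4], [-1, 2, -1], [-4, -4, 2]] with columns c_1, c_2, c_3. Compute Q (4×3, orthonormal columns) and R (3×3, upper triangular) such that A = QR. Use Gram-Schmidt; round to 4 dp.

Q = [[0.0000, -0.4929, -0.8161], [-0.5883, 0.5877, -0.4664], [-0.1961, 0.3602, 0.1166], [-0.7845, -0.5309, 0.3206]], R = [[5.0990, 0.9806, 0.9806], [0.0000, 6.0859, -3.2800], [0.0000, 0.0000, 3.2063]]

q_1 = c_1/‖c_1‖ = (0, -3, -1, -4)/5.0990 = (0.0000, -0.5883, -0.1961, -0.7845).
r_{12} = q_1·c_2 = 0.9806.
u_2 = c_2 − 0.9806·q_1 = (-3.0000, 3.5769, 2.1923, -3.2308).
‖u_2‖ = 6.0859, so q_2 = (-0.4929, 0.5877, 0.3602, -0.5309).
r_{13} = q_1·c_3 = 0.9806; r_{23} = q_2·c_3 = -3.2800.
u_3 = c_3 − 0.9806·q_1 + 3.2800·q_2 = (-2.6168, -1.4953, 0.3738, 1.0280).
‖u_3‖ = 3.2063, so q_3 = (-0.8161, -0.4664, 0.1166, 0.3206).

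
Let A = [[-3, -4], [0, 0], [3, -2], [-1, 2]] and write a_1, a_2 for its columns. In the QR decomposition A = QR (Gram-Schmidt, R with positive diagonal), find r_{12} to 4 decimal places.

e_1 = a_1/‖a_1‖ = (-3, 0, 3, -1)/4.3589 = (-0.6882, 0.0000, 0.6882, -0.2294).
r_{12} = e_1·a_2 = 0.9177.

r_{12} = 0.9177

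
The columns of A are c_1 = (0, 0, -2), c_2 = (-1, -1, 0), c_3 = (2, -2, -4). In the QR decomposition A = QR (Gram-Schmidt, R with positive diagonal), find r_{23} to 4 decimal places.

r_{23} = 0.0000

c_1 = (0, 0, -2); ‖c_1‖ = 2.0000, so e_1 = (0.0000, 0.0000, -1.0000).
e_1·c_2 = 0.0000·(-1) + 0.0000·(-1) + (-1.0000)·0 = 0.0000.
u_2 = c_2 + 0.0000·e_1 = (-1.0000, -1.0000, 0.0000).
‖u_2‖ = 1.4142, so e_2 = (-0.7071, -0.7071, 0.0000).
r_{23} = e_2·c_3 = 0.0000.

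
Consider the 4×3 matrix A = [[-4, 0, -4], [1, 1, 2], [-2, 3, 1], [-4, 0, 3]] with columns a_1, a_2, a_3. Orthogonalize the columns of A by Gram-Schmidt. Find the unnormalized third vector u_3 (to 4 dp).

u_3 = (-3.2464, 1.2174, -0.4058, 3.7536)

a_1 = (-4, 1, -2, -4); ‖a_1‖ = 6.0828, so e_1 = (-0.6576, 0.1644, -0.3288, -0.6576).
e_1·a_2 = (-0.6576)·0 + 0.1644·1 + (-0.3288)·3 + (-0.6576)·0 = -0.8220.
u_2 = a_2 + 0.8220·e_1 = (-0.5405, 1.1351, 2.7297, -0.5405).
‖u_2‖ = 3.0536, so e_2 = (-0.1770, 0.3717, 0.8939, -0.1770).
e_1·a_3 = (-0.6576)·(-4) + 0.1644·2 + (-0.3288)·1 + (-0.6576)·3 = 0.6576; e_2·a_3 = (-0.1770)·(-4) + 0.3717·2 + 0.8939·1 + (-0.1770)·3 = 1.8144.
u_3 = a_3 − 0.6576·e_1 − 1.8144·e_2 = (-3.2464, 1.2174, -0.4058, 3.7536).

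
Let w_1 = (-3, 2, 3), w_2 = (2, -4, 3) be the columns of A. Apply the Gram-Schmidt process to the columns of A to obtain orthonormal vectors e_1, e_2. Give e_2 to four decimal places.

w_1 = (-3, 2, 3); ‖w_1‖ = 4.6904, so e_1 = (-0.6396, 0.4264, 0.6396).
e_1·w_2 = (-0.6396)·2 + 0.4264·(-4) + 0.6396·3 = -1.0660.
u_2 = w_2 + 1.0660·e_1 = (1.3182, -3.5455, 3.6818).
‖u_2‖ = 5.2786, so e_2 = (0.2497, -0.6717, 0.6975).

e_2 = (0.2497, -0.6717, 0.6975)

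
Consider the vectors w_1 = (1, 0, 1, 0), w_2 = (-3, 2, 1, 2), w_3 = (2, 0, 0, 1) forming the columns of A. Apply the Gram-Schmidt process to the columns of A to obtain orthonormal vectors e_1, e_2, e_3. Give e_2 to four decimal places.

e_2 = (-0.5000, 0.5000, 0.5000, 0.5000)

w_1 = (1, 0, 1, 0); ‖w_1‖ = 1.4142, so e_1 = (0.7071, 0.0000, 0.7071, 0.0000).
e_1·w_2 = 0.7071·(-3) + 0.0000·2 + 0.7071·1 + 0.0000·2 = -1.4142.
u_2 = w_2 + 1.4142·e_1 = (-2.0000, 2.0000, 2.0000, 2.0000).
‖u_2‖ = 4.0000, so e_2 = (-0.5000, 0.5000, 0.5000, 0.5000).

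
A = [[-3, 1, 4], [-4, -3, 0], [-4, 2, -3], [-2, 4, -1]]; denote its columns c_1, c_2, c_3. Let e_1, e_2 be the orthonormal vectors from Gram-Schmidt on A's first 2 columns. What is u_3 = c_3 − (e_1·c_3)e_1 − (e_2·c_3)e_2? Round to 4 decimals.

u_3 = (4.2383, -0.5350, -2.5511, -0.1852)

c_1 = (-3, -4, -4, -2); ‖c_1‖ = 6.7082, so e_1 = (-0.4472, -0.5963, -0.5963, -0.2981).
e_1·c_2 = (-0.4472)·1 + (-0.5963)·(-3) + (-0.5963)·2 + (-0.2981)·4 = -1.0435.
u_2 = c_2 + 1.0435·e_1 = (0.5333, -3.6222, 1.3778, 3.6889).
‖u_2‖ = 5.3769, so e_2 = (0.0992, -0.6737, 0.2562, 0.6861).
e_1·c_3 = (-0.4472)·4 + (-0.5963)·0 + (-0.5963)·(-3) + (-0.2981)·(-1) = 0.2981; e_2·c_3 = 0.0992·4 + (-0.6737)·0 + 0.2562·(-3) + 0.6861·(-1) = -1.0580.
u_3 = c_3 − 0.2981·e_1 + 1.0580·e_2 = (4.2383, -0.5350, -2.5511, -0.1852).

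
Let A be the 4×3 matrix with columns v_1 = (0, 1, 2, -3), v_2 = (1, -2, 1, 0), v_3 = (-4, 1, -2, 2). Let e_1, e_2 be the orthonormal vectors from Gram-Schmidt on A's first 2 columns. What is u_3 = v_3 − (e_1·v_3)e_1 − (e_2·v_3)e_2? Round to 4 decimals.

u_3 = (-2.6667, -1.0238, 0.6190, 0.0714)

v_1 = (0, 1, 2, -3); ‖v_1‖ = 3.7417, so e_1 = (0.0000, 0.2673, 0.5345, -0.8018).
e_1·v_2 = 0.0000·1 + 0.2673·(-2) + 0.5345·1 + (-0.8018)·0 = 0.0000.
u_2 = v_2 + 0.0000·e_1 = (1.0000, -2.0000, 1.0000, 0.0000).
‖u_2‖ = 2.4495, so e_2 = (0.4082, -0.8165, 0.4082, 0.0000).
e_1·v_3 = 0.0000·(-4) + 0.2673·1 + 0.5345·(-2) + (-0.8018)·2 = -2.4054; e_2·v_3 = 0.4082·(-4) + (-0.8165)·1 + 0.4082·(-2) + 0.0000·2 = -3.2660.
u_3 = v_3 + 2.4054·e_1 + 3.2660·e_2 = (-2.6667, -1.0238, 0.6190, 0.0714).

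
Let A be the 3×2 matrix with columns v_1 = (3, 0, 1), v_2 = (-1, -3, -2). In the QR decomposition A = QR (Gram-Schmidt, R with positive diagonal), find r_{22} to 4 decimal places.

r_{22} = 3.3912

v_1 = (3, 0, 1); ‖v_1‖ = 3.1623, so q_1 = (0.9487, 0.0000, 0.3162).
q_1·v_2 = 0.9487·(-1) + 0.0000·(-3) + 0.3162·(-2) = -1.5811.
u_2 = v_2 + 1.5811·q_1 = (0.5000, -3.0000, -1.5000).
r_{22} = ‖u_2‖ = 3.3912.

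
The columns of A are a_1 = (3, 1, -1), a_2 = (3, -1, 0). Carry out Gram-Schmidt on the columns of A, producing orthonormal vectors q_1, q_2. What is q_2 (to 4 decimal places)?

q_2 = (0.4001, -0.8447, 0.3556)

a_1 = (3, 1, -1); ‖a_1‖ = 3.3166, so q_1 = (0.9045, 0.3015, -0.3015).
q_1·a_2 = 0.9045·3 + 0.3015·(-1) + (-0.3015)·0 = 2.4121.
u_2 = a_2 − 2.4121·q_1 = (0.8182, -1.7273, 0.7273).
‖u_2‖ = 2.0449, so q_2 = (0.4001, -0.8447, 0.3556).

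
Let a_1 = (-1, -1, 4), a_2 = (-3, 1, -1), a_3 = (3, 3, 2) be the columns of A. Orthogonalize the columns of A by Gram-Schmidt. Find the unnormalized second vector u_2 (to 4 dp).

a_1 = (-1, -1, 4); ‖a_1‖ = 4.2426, so e_1 = (-0.2357, -0.2357, 0.9428).
e_1·a_2 = (-0.2357)·(-3) + (-0.2357)·1 + 0.9428·(-1) = -0.4714.
u_2 = a_2 + 0.4714·e_1 = (-3.1111, 0.8889, -0.5556).

u_2 = (-3.1111, 0.8889, -0.5556)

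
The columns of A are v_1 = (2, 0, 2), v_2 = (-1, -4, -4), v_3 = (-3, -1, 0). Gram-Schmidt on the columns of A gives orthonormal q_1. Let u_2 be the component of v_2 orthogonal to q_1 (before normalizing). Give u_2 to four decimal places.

v_1 = (2, 0, 2); ‖v_1‖ = 2.8284, so q_1 = (0.7071, 0.0000, 0.7071).
q_1·v_2 = 0.7071·(-1) + 0.0000·(-4) + 0.7071·(-4) = -3.5355.
u_2 = v_2 + 3.5355·q_1 = (1.5000, -4.0000, -1.5000).

u_2 = (1.5000, -4.0000, -1.5000)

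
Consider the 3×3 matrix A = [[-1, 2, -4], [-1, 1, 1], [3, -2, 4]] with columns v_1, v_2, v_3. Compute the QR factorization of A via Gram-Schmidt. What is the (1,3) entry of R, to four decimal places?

q_1 = v_1/‖v_1‖ = (-1, -1, 3)/3.3166 = (-0.3015, -0.3015, 0.9045).
r_{13} = q_1·v_3 = 4.5227.

r_{13} = 4.5227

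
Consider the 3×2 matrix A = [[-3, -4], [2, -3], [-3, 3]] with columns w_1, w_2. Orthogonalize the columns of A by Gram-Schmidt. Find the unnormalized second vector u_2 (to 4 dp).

w_1 = (-3, 2, -3); ‖w_1‖ = 4.6904, so q_1 = (-0.6396, 0.4264, -0.6396).
q_1·w_2 = (-0.6396)·(-4) + 0.4264·(-3) + (-0.6396)·3 = -0.6396.
u_2 = w_2 + 0.6396·q_1 = (-4.4091, -2.7273, 2.5909).

u_2 = (-4.4091, -2.7273, 2.5909)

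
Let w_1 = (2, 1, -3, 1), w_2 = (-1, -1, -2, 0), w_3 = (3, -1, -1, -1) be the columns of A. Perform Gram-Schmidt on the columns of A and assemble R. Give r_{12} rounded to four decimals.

w_1 = (2, 1, -3, 1); ‖w_1‖ = 3.8730, so q_1 = (0.5164, 0.2582, -0.7746, 0.2582).
r_{12} = q_1·w_2 = 0.7746.

r_{12} = 0.7746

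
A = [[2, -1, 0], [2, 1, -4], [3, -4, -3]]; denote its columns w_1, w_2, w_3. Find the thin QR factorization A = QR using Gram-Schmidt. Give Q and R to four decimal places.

Q = [[0.4851, 0.1334, 0.8642], [0.4851, 0.7813, -0.3928], [0.7276, -0.6098, -0.3143]], R = [[4.1231, -2.9104, -4.1231], [0.0000, 3.0870, -1.2958], [0.0000, 0.0000, 2.5142]]

q_1 = w_1/‖w_1‖ = (2, 2, 3)/4.1231 = (0.4851, 0.4851, 0.7276).
r_{12} = q_1·w_2 = -2.9104.
u_2 = w_2 + 2.9104·q_1 = (0.4118, 2.4118, -1.8824).
‖u_2‖ = 3.0870, so q_2 = (0.1334, 0.7813, -0.6098).
r_{13} = q_1·w_3 = -4.1231; r_{23} = q_2·w_3 = -1.2958.
u_3 = w_3 + 4.1231·q_1 + 1.2958·q_2 = (2.1728, -0.9877, -0.7901).
‖u_3‖ = 2.5142, so q_3 = (0.8642, -0.3928, -0.3143).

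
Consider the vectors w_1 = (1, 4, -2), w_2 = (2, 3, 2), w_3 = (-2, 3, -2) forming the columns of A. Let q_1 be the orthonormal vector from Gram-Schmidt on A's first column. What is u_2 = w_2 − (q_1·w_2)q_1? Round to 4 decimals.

u_2 = (1.5238, 1.0952, 2.9524)

w_1 = (1, 4, -2); ‖w_1‖ = 4.5826, so q_1 = (0.2182, 0.8729, -0.4364).
q_1·w_2 = 0.2182·2 + 0.8729·3 + (-0.4364)·2 = 2.1822.
u_2 = w_2 − 2.1822·q_1 = (1.5238, 1.0952, 2.9524).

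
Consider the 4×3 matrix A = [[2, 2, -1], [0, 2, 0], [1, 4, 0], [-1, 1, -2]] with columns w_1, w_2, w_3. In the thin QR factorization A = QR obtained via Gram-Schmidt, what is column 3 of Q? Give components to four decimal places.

q_3 = (-0.5363, 0.2362, 0.3346, -0.7380)

q_1 = w_1/‖w_1‖ = (2, 0, 1, -1)/2.4495 = (0.8165, 0.0000, 0.4082, -0.4082).
r_{12} = q_1·w_2 = 2.8577.
u_2 = w_2 − 2.8577·q_1 = (-0.3333, 2.0000, 2.8333, 2.1667).
‖u_2‖ = 4.1028, so q_2 = (-0.0812, 0.4875, 0.6906, 0.5281).
r_{13} = q_1·w_3 = 0.0000; r_{23} = q_2·w_3 = -0.9749.
u_3 = w_3 + 0.0000·q_1 + 0.9749·q_2 = (-1.0792, 0.4752, 0.6733, -1.4851).
‖u_3‖ = 2.0123, so q_3 = (-0.5363, 0.2362, 0.3346, -0.7380).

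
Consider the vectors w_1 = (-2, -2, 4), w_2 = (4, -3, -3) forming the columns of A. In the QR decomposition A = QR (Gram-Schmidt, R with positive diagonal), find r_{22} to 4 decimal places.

q_1 = w_1/‖w_1‖ = (-2, -2, 4)/4.8990 = (-0.4082, -0.4082, 0.8165).
r_{12} = q_1·w_2 = -2.8577.
u_2 = w_2 + 2.8577·q_1 = (2.8333, -4.1667, -0.6667).
r_{22} = ‖u_2‖ = 5.0827.

r_{22} = 5.0827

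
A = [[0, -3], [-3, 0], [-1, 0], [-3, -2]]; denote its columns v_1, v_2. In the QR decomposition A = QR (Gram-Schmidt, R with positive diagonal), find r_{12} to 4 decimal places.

q_1 = v_1/‖v_1‖ = (0, -3, -1, -3)/4.3589 = (0.0000, -0.6882, -0.2294, -0.6882).
r_{12} = q_1·v_2 = 1.3765.

r_{12} = 1.3765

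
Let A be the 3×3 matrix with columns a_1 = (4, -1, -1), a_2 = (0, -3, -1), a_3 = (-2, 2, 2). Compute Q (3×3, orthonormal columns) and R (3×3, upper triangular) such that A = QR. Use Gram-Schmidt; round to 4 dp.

Q = [[0.9428, -0.2945, 0.1562], [-0.2357, -0.9203, -0.3123], [-0.2357, -0.2577, 0.9370]], R = [[4.2426, 0.9428, -2.8284], [0.0000, 3.0185, -1.7669], [0.0000, 0.0000, 0.9370]]

a_1 = (4, -1, -1); ‖a_1‖ = 4.2426, so q_1 = (0.9428, -0.2357, -0.2357).
q_1·a_2 = 0.9428·0 + (-0.2357)·(-3) + (-0.2357)·(-1) = 0.9428.
u_2 = a_2 − 0.9428·q_1 = (-0.8889, -2.7778, -0.7778).
‖u_2‖ = 3.0185, so q_2 = (-0.2945, -0.9203, -0.2577).
q_1·a_3 = 0.9428·(-2) + (-0.2357)·2 + (-0.2357)·2 = -2.8284; q_2·a_3 = (-0.2945)·(-2) + (-0.9203)·2 + (-0.2577)·2 = -1.7669.
u_3 = a_3 + 2.8284·q_1 + 1.7669·q_2 = (0.1463, -0.2927, 0.8780).
‖u_3‖ = 0.9370, so q_3 = (0.1562, -0.3123, 0.9370).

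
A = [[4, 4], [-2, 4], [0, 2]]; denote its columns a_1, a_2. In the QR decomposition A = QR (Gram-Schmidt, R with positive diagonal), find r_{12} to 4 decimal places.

q_1 = a_1/‖a_1‖ = (4, -2, 0)/4.4721 = (0.8944, -0.4472, 0.0000).
r_{12} = q_1·a_2 = 1.7889.

r_{12} = 1.7889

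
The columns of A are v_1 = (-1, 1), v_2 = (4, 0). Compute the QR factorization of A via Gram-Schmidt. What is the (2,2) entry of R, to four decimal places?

r_{22} = 2.8284

v_1 = (-1, 1); ‖v_1‖ = 1.4142, so e_1 = (-0.7071, 0.7071).
e_1·v_2 = (-0.7071)·4 + 0.7071·0 = -2.8284.
u_2 = v_2 + 2.8284·e_1 = (2.0000, 2.0000).
r_{22} = ‖u_2‖ = 2.8284.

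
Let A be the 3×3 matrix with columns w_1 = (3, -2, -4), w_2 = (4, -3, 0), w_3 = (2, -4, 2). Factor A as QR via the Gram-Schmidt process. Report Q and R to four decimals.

Q = [[0.5571, 0.5749, -0.5993], [-0.3714, -0.4729, -0.7990], [-0.7428, 0.6677, -0.0499]], R = [[5.3852, 3.3425, 1.1142], [0.0000, 3.7185, 4.3769], [0.0000, 0.0000, 1.8976]]

e_1 = w_1/‖w_1‖ = (3, -2, -4)/5.3852 = (0.5571, -0.3714, -0.7428).
r_{12} = e_1·w_2 = 3.3425.
u_2 = w_2 − 3.3425·e_1 = (2.1379, -1.7586, 2.4828).
‖u_2‖ = 3.7185, so e_2 = (0.5749, -0.4729, 0.6677).
r_{13} = e_1·w_3 = 1.1142; r_{23} = e_2·w_3 = 4.3769.
u_3 = w_3 − 1.1142·e_1 − 4.3769·e_2 = (-1.1372, -1.5162, -0.0948).
‖u_3‖ = 1.8976, so e_3 = (-0.5993, -0.7990, -0.0499).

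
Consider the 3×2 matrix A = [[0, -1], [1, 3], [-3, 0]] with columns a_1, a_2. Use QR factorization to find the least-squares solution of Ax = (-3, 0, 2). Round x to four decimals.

x = (-0.7582, 0.5275)

a_1 = (0, 1, -3); ‖a_1‖ = 3.1623, so e_1 = (0.0000, 0.3162, -0.9487).
e_1·a_2 = 0.0000·(-1) + 0.3162·3 + (-0.9487)·0 = 0.9487.
u_2 = a_2 − 0.9487·e_1 = (-1.0000, 2.7000, 0.9000).
‖u_2‖ = 3.0166, so e_2 = (-0.3315, 0.8950, 0.2983).
Qᵀb = (-1.8974, 1.5912).
Back-substitute: x_2 = 1.5912/3.0166 = 0.5275.
x_1 = (-1.8974 − 0.9487·0.5275)/3.1623 = -0.7582.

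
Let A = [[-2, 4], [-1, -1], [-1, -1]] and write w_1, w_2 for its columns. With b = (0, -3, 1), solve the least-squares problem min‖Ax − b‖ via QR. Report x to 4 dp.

x = (0.6667, 0.3333)

q_1 = w_1/‖w_1‖ = (-2, -1, -1)/2.4495 = (-0.8165, -0.4082, -0.4082).
r_{12} = q_1·w_2 = -2.4495.
u_2 = w_2 + 2.4495·q_1 = (2.0000, -2.0000, -2.0000).
‖u_2‖ = 3.4641, so q_2 = (0.5774, -0.5774, -0.5774).
Qᵀb = (0.8165, 1.1547).
Back-substitute: x_2 = 1.1547/3.4641 = 0.3333.
x_1 = (0.8165 + 2.4495·0.3333)/2.4495 = 0.6667.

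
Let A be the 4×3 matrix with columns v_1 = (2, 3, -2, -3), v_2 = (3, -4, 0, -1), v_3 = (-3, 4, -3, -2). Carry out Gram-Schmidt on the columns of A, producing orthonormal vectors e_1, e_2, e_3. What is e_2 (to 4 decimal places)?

e_2 = (0.6379, -0.7214, -0.0456, -0.2658)

v_1 = (2, 3, -2, -3); ‖v_1‖ = 5.0990, so e_1 = (0.3922, 0.5883, -0.3922, -0.5883).
e_1·v_2 = 0.3922·3 + 0.5883·(-4) + (-0.3922)·0 + (-0.5883)·(-1) = -0.5883.
u_2 = v_2 + 0.5883·e_1 = (3.2308, -3.6538, -0.2308, -1.3462).
‖u_2‖ = 5.0650, so e_2 = (0.6379, -0.7214, -0.0456, -0.2658).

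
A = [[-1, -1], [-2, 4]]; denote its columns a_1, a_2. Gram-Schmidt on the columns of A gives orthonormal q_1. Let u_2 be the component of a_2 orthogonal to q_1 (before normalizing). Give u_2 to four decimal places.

u_2 = (-2.4000, 1.2000)

q_1 = a_1/‖a_1‖ = (-1, -2)/2.2361 = (-0.4472, -0.8944).
r_{12} = q_1·a_2 = -3.1305.
u_2 = a_2 + 3.1305·q_1 = (-2.4000, 1.2000).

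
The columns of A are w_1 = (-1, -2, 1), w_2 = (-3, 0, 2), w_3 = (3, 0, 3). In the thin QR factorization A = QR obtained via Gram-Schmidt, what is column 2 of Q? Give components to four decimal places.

e_2 = (-0.7290, 0.5608, 0.3925)

w_1 = (-1, -2, 1); ‖w_1‖ = 2.4495, so e_1 = (-0.4082, -0.8165, 0.4082).
e_1·w_2 = (-0.4082)·(-3) + (-0.8165)·0 + 0.4082·2 = 2.0412.
u_2 = w_2 − 2.0412·e_1 = (-2.1667, 1.6667, 1.1667).
‖u_2‖ = 2.9721, so e_2 = (-0.7290, 0.5608, 0.3925).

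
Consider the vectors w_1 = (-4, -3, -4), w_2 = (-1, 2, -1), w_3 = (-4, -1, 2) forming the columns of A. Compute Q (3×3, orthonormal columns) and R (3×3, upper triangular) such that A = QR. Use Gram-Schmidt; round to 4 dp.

w_1 = (-4, -3, -4); ‖w_1‖ = 6.4031, so e_1 = (-0.6247, -0.4685, -0.6247).
e_1·w_2 = (-0.6247)·(-1) + (-0.4685)·2 + (-0.6247)·(-1) = 0.3123.
u_2 = w_2 − 0.3123·e_1 = (-0.8049, 2.1463, -0.8049).
‖u_2‖ = 2.4295, so e_2 = (-0.3313, 0.8835, -0.3313).
e_1·w_3 = (-0.6247)·(-4) + (-0.4685)·(-1) + (-0.6247)·2 = 1.7179; e_2·w_3 = (-0.3313)·(-4) + 0.8835·(-1) + (-0.3313)·2 = -0.2209.
u_3 = w_3 − 1.7179·e_1 + 0.2209·e_2 = (-3.0000, 0.0000, 3.0000).
‖u_3‖ = 4.2426, so e_3 = (-0.7071, 0.0000, 0.7071).

Q = [[-0.6247, -0.3313, -0.7071], [-0.4685, 0.8835, 0.0000], [-0.6247, -0.3313, 0.7071]], R = [[6.4031, 0.3123, 1.7179], [0.0000, 2.4295, -0.2209], [0.0000, 0.0000, 4.2426]]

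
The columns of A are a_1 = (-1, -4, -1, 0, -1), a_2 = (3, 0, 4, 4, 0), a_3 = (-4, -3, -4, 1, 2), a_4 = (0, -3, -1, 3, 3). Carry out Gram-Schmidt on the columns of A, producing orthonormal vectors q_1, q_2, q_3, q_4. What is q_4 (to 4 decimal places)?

q_4 = (0.6375, -0.2703, -0.1900, -0.2881, 0.6336)

a_1 = (-1, -4, -1, 0, -1); ‖a_1‖ = 4.3589, so q_1 = (-0.2294, -0.9177, -0.2294, 0.0000, -0.2294).
q_1·a_2 = (-0.2294)·3 + (-0.9177)·0 + (-0.2294)·4 + 0.0000·4 + (-0.2294)·0 = -1.6059.
u_2 = a_2 + 1.6059·q_1 = (2.6316, -1.4737, 3.6316, 4.0000, -0.3684).
‖u_2‖ = 6.1985, so q_2 = (0.4246, -0.2377, 0.5859, 0.6453, -0.0594).
q_1·a_3 = (-0.2294)·(-4) + (-0.9177)·(-3) + (-0.2294)·(-4) + 0.0000·1 + (-0.2294)·2 = 4.1295; q_2·a_3 = 0.4246·(-4) + (-0.2377)·(-3) + 0.5859·(-4) + 0.6453·1 + (-0.0594)·2 = -2.8020.
u_3 = a_3 − 4.1295·q_1 + 2.8020·q_2 = (-1.8630, 0.1233, -1.4110, 2.8082, 2.7808).
‖u_3‖ = 4.5930, so q_3 = (-0.4056, 0.0268, -0.3072, 0.6114, 0.6054).
q_1·a_4 = (-0.2294)·0 + (-0.9177)·(-3) + (-0.2294)·(-1) + 0.0000·3 + (-0.2294)·3 = 2.2942; q_2·a_4 = 0.4246·0 + (-0.2377)·(-3) + 0.5859·(-1) + 0.6453·3 + (-0.0594)·3 = 1.8850; q_3·a_4 = (-0.4056)·0 + 0.0268·(-3) + (-0.3072)·(-1) + 0.6114·3 + 0.6054·3 = 3.8772.
u_4 = a_4 − 2.2942·q_1 − 1.8850·q_2 − 3.8772·q_3 = (1.2987, -0.5506, -0.3870, -0.5870, 1.2909).
‖u_4‖ = 2.0373, so q_4 = (0.6375, -0.2703, -0.1900, -0.2881, 0.6336).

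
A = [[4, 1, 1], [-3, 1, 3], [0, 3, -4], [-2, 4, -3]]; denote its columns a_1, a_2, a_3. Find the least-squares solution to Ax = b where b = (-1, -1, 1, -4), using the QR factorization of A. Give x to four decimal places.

q_1 = a_1/‖a_1‖ = (4, -3, 0, -2)/5.3852 = (0.7428, -0.5571, 0.0000, -0.3714).
r_{12} = q_1·a_2 = -1.2999.
u_2 = a_2 + 1.2999·q_1 = (1.9655, 0.2759, 3.0000, 3.5172).
‖u_2‖ = 5.0309, so q_2 = (0.3907, 0.0548, 0.5963, 0.6991).
r_{13} = q_1·a_3 = 0.1857; r_{23} = q_2·a_3 = -3.9274.
u_3 = a_3 − 0.1857·q_1 + 3.9274·q_2 = (2.3965, 3.3188, -1.6580, -0.1853).
‖u_3‖ = 4.4205, so q_3 = (0.5421, 0.7508, -0.3751, -0.0419).
Qᵀb = (1.2999, -2.6457, -1.5003).
Back-substitute: x_3 = -1.5003/4.4205 = -0.3394.
x_2 = (-2.6457 + 3.9274·(-0.3394))/5.0309 = -0.7908.
x_1 = (1.2999 + 1.2999·(-0.7908) − 0.1857·(-0.3394))/5.3852 = 0.0622.

x = (0.0622, -0.7908, -0.3394)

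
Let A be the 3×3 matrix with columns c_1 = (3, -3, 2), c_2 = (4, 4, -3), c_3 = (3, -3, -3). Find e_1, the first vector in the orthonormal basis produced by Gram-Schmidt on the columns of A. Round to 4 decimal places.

e_1 = c_1/‖c_1‖ = (3, -3, 2)/4.6904 = (0.6396, -0.6396, 0.4264).

e_1 = (0.6396, -0.6396, 0.4264)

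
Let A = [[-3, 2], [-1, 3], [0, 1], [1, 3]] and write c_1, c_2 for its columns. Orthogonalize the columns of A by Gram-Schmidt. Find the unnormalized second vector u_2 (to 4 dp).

e_1 = c_1/‖c_1‖ = (-3, -1, 0, 1)/3.3166 = (-0.9045, -0.3015, 0.0000, 0.3015).
r_{12} = e_1·c_2 = -1.8091.
u_2 = c_2 + 1.8091·e_1 = (0.3636, 2.4545, 1.0000, 3.5455).

u_2 = (0.3636, 2.4545, 1.0000, 3.5455)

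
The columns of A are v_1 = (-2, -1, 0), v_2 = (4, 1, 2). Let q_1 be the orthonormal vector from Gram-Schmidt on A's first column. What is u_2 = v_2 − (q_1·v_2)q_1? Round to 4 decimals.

u_2 = (0.4000, -0.8000, 2.0000)

q_1 = v_1/‖v_1‖ = (-2, -1, 0)/2.2361 = (-0.8944, -0.4472, 0.0000).
r_{12} = q_1·v_2 = -4.0249.
u_2 = v_2 + 4.0249·q_1 = (0.4000, -0.8000, 2.0000).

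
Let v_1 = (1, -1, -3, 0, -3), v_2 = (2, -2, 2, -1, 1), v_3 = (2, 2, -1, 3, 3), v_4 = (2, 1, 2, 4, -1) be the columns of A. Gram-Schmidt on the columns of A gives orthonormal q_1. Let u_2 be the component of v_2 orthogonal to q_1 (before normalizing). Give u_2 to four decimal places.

u_2 = (2.2500, -2.2500, 1.2500, -1.0000, 0.2500)

v_1 = (1, -1, -3, 0, -3); ‖v_1‖ = 4.4721, so q_1 = (0.2236, -0.2236, -0.6708, 0.0000, -0.6708).
q_1·v_2 = 0.2236·2 + (-0.2236)·(-2) + (-0.6708)·2 + 0.0000·(-1) + (-0.6708)·1 = -1.1180.
u_2 = v_2 + 1.1180·q_1 = (2.2500, -2.2500, 1.2500, -1.0000, 0.2500).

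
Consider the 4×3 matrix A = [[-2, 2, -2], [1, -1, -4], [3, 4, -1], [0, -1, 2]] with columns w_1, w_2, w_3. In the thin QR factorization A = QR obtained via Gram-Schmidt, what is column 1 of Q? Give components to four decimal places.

w_1 = (-2, 1, 3, 0); ‖w_1‖ = 3.7417, so q_1 = (-0.5345, 0.2673, 0.8018, 0.0000).

q_1 = (-0.5345, 0.2673, 0.8018, 0.0000)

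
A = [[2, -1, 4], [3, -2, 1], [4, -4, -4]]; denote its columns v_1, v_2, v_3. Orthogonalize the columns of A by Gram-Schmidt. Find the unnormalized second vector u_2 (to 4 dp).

u_2 = (0.6552, 0.4828, -0.6897)

e_1 = v_1/‖v_1‖ = (2, 3, 4)/5.3852 = (0.3714, 0.5571, 0.7428).
r_{12} = e_1·v_2 = -4.4567.
u_2 = v_2 + 4.4567·e_1 = (0.6552, 0.4828, -0.6897).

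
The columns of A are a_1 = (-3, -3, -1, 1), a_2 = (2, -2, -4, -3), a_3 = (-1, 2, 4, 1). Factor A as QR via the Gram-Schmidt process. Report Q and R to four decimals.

Q = [[-0.6708, 0.3746, -0.2222], [-0.6708, -0.3223, -0.2210], [-0.2236, -0.6881, 0.5694], [0.2236, -0.5313, -0.7600]], R = [[4.4721, 0.2236, -1.3416], [0.0000, 5.7402, -4.3030], [0.0000, 0.0000, 1.2978]]

q_1 = a_1/‖a_1‖ = (-3, -3, -1, 1)/4.4721 = (-0.6708, -0.6708, -0.2236, 0.2236).
r_{12} = q_1·a_2 = 0.2236.
u_2 = a_2 − 0.2236·q_1 = (2.1500, -1.8500, -3.9500, -3.0500).
‖u_2‖ = 5.7402, so q_2 = (0.3746, -0.3223, -0.6881, -0.5313).
r_{13} = q_1·a_3 = -1.3416; r_{23} = q_2·a_3 = -4.3030.
u_3 = a_3 + 1.3416·q_1 + 4.3030·q_2 = (-0.2883, -0.2868, 0.7390, -0.9863).
‖u_3‖ = 1.2978, so q_3 = (-0.2222, -0.2210, 0.5694, -0.7600).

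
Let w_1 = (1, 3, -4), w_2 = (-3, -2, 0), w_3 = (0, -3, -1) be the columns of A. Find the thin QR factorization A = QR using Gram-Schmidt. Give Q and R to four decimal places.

Q = [[0.1961, -0.8441, 0.4990], [0.5883, -0.3058, -0.7485], [-0.7845, -0.4404, -0.4366]], R = [[5.0990, -1.7650, -0.9806], [0.0000, 3.1440, 1.3579], [0.0000, 0.0000, 2.6823]]

q_1 = w_1/‖w_1‖ = (1, 3, -4)/5.0990 = (0.1961, 0.5883, -0.7845).
r_{12} = q_1·w_2 = -1.7650.
u_2 = w_2 + 1.7650·q_1 = (-2.6538, -0.9615, -1.3846).
‖u_2‖ = 3.1440, so q_2 = (-0.8441, -0.3058, -0.4404).
r_{13} = q_1·w_3 = -0.9806; r_{23} = q_2·w_3 = 1.3579.
u_3 = w_3 + 0.9806·q_1 − 1.3579·q_2 = (1.3385, -2.0078, -1.1712).
‖u_3‖ = 2.6823, so q_3 = (0.4990, -0.7485, -0.4366).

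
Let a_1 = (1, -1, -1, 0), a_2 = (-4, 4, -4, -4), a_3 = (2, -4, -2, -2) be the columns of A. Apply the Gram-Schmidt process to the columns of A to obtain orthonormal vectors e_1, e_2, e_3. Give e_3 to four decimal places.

e_3 = (-0.2132, -0.5685, 0.3553, -0.7107)

a_1 = (1, -1, -1, 0); ‖a_1‖ = 1.7321, so e_1 = (0.5774, -0.5774, -0.5774, 0.0000).
e_1·a_2 = 0.5774·(-4) + (-0.5774)·4 + (-0.5774)·(-4) + 0.0000·(-4) = -2.3094.
u_2 = a_2 + 2.3094·e_1 = (-2.6667, 2.6667, -5.3333, -4.0000).
‖u_2‖ = 7.6594, so e_2 = (-0.3482, 0.3482, -0.6963, -0.5222).
e_1·a_3 = 0.5774·2 + (-0.5774)·(-4) + (-0.5774)·(-2) + 0.0000·(-2) = 4.6188; e_2·a_3 = (-0.3482)·2 + 0.3482·(-4) + (-0.6963)·(-2) + (-0.5222)·(-2) = 0.3482.
u_3 = a_3 − 4.6188·e_1 − 0.3482·e_2 = (-0.5455, -1.4545, 0.9091, -1.8182).
‖u_3‖ = 2.5584, so e_3 = (-0.2132, -0.5685, 0.3553, -0.7107).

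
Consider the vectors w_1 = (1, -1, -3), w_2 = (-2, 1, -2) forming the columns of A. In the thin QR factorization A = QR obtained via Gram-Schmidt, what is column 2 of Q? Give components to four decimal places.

q_2 = (-0.7946, 0.4449, -0.4132)

q_1 = w_1/‖w_1‖ = (1, -1, -3)/3.3166 = (0.3015, -0.3015, -0.9045).
r_{12} = q_1·w_2 = 0.9045.
u_2 = w_2 − 0.9045·q_1 = (-2.2727, 1.2727, -1.1818).
‖u_2‖ = 2.8604, so q_2 = (-0.7946, 0.4449, -0.4132).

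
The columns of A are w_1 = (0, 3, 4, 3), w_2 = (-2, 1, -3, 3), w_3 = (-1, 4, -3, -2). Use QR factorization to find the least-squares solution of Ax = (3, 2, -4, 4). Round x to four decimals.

w_1 = (0, 3, 4, 3); ‖w_1‖ = 5.8310, so q_1 = (0.0000, 0.5145, 0.6860, 0.5145).
q_1·w_2 = 0.0000·(-2) + 0.5145·1 + 0.6860·(-3) + 0.5145·3 = 0.0000.
u_2 = w_2 + 0.0000·q_1 = (-2.0000, 1.0000, -3.0000, 3.0000).
‖u_2‖ = 4.7958, so q_2 = (-0.4170, 0.2085, -0.6255, 0.6255).
q_1·w_3 = 0.0000·(-1) + 0.5145·4 + 0.6860·(-3) + 0.5145·(-2) = -1.0290; q_2·w_3 = (-0.4170)·(-1) + 0.2085·4 + (-0.6255)·(-3) + 0.6255·(-2) = 1.8766.
u_3 = w_3 + 1.0290·q_1 − 1.8766·q_2 = (-0.2174, 4.1381, -1.1202, -2.6445).
‖u_3‖ = 5.0418, so q_3 = (-0.0431, 0.8208, -0.2222, -0.5245).
Qᵀb = (0.3430, 4.1703, 0.3028).
Back-substitute: x_3 = 0.3028/5.0418 = 0.0601.
x_2 = (4.1703 − 1.8766·0.0601)/4.7958 = 0.8461.
x_1 = (0.3430 + 0.0000·0.8461 + 1.0290·0.0601)/5.8310 = 0.0694.

x = (0.0694, 0.8461, 0.0601)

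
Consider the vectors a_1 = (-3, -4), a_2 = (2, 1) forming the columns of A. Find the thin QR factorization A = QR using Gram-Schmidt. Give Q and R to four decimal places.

Q = [[-0.6000, 0.8000], [-0.8000, -0.6000]], R = [[5.0000, -2.0000], [0.0000, 1.0000]]

a_1 = (-3, -4); ‖a_1‖ = 5.0000, so e_1 = (-0.6000, -0.8000).
e_1·a_2 = (-0.6000)·2 + (-0.8000)·1 = -2.0000.
u_2 = a_2 + 2.0000·e_1 = (0.8000, -0.6000).
‖u_2‖ = 1.0000, so e_2 = (0.8000, -0.6000).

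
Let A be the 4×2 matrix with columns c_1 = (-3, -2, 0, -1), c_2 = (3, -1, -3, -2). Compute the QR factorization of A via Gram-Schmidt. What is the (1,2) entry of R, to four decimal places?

r_{12} = -1.3363

e_1 = c_1/‖c_1‖ = (-3, -2, 0, -1)/3.7417 = (-0.8018, -0.5345, 0.0000, -0.2673).
r_{12} = e_1·c_2 = -1.3363.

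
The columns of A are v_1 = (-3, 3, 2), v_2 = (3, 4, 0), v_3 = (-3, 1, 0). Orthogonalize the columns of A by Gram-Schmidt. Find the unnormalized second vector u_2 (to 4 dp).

v_1 = (-3, 3, 2); ‖v_1‖ = 4.6904, so e_1 = (-0.6396, 0.6396, 0.4264).
e_1·v_2 = (-0.6396)·3 + 0.6396·4 + 0.4264·0 = 0.6396.
u_2 = v_2 − 0.6396·e_1 = (3.4091, 3.5909, -0.2727).

u_2 = (3.4091, 3.5909, -0.2727)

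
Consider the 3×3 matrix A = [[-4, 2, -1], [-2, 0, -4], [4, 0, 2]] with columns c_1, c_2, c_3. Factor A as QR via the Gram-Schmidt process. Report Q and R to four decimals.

Q = [[-0.6667, 0.7454, 0.0000], [-0.3333, -0.2981, -0.8944], [0.6667, 0.5963, -0.4472]], R = [[6.0000, -1.3333, 3.3333], [0.0000, 1.4907, 1.6398], [0.0000, 0.0000, 2.6833]]

c_1 = (-4, -2, 4); ‖c_1‖ = 6.0000, so q_1 = (-0.6667, -0.3333, 0.6667).
q_1·c_2 = (-0.6667)·2 + (-0.3333)·0 + 0.6667·0 = -1.3333.
u_2 = c_2 + 1.3333·q_1 = (1.1111, -0.4444, 0.8889).
‖u_2‖ = 1.4907, so q_2 = (0.7454, -0.2981, 0.5963).
q_1·c_3 = (-0.6667)·(-1) + (-0.3333)·(-4) + 0.6667·2 = 3.3333; q_2·c_3 = 0.7454·(-1) + (-0.2981)·(-4) + 0.5963·2 = 1.6398.
u_3 = c_3 − 3.3333·q_1 − 1.6398·q_2 = (0.0000, -2.4000, -1.2000).
‖u_3‖ = 2.6833, so q_3 = (0.0000, -0.8944, -0.4472).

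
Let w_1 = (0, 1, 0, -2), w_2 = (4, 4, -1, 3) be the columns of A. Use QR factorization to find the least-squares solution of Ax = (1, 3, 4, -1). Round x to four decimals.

x = (1.1068, 0.2670)

w_1 = (0, 1, 0, -2); ‖w_1‖ = 2.2361, so e_1 = (0.0000, 0.4472, 0.0000, -0.8944).
e_1·w_2 = 0.0000·4 + 0.4472·4 + 0.0000·(-1) + (-0.8944)·3 = -0.8944.
u_2 = w_2 + 0.8944·e_1 = (4.0000, 4.4000, -1.0000, 2.2000).
‖u_2‖ = 6.4187, so e_2 = (0.6232, 0.6855, -0.1558, 0.3427).
Qᵀb = (2.2361, 1.7137).
Back-substitute: x_2 = 1.7137/6.4187 = 0.2670.
x_1 = (2.2361 + 0.8944·0.2670)/2.2361 = 1.1068.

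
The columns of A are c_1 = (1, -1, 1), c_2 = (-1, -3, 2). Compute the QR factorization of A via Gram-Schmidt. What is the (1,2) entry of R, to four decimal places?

r_{12} = 2.3094

c_1 = (1, -1, 1); ‖c_1‖ = 1.7321, so e_1 = (0.5774, -0.5774, 0.5774).
r_{12} = e_1·c_2 = 2.3094.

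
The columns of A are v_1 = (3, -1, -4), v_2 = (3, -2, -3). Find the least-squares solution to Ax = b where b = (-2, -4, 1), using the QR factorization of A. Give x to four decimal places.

x = (-2.5349, 2.6047)

v_1 = (3, -1, -4); ‖v_1‖ = 5.0990, so e_1 = (0.5883, -0.1961, -0.7845).
e_1·v_2 = 0.5883·3 + (-0.1961)·(-2) + (-0.7845)·(-3) = 4.5107.
u_2 = v_2 − 4.5107·e_1 = (0.3462, -1.1154, 0.5385).
‖u_2‖ = 1.2860, so e_2 = (0.2692, -0.8673, 0.4187).
Qᵀb = (-1.1767, 3.3496).
Back-substitute: x_2 = 3.3496/1.2860 = 2.6047.
x_1 = (-1.1767 − 4.5107·2.6047)/5.0990 = -2.5349.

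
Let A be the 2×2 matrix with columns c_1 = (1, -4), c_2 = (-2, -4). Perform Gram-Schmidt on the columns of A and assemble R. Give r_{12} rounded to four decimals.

c_1 = (1, -4); ‖c_1‖ = 4.1231, so e_1 = (0.2425, -0.9701).
r_{12} = e_1·c_2 = 3.3955.

r_{12} = 3.3955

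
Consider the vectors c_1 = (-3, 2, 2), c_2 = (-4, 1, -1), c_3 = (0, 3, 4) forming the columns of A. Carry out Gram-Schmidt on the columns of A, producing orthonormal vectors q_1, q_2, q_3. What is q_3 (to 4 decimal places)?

q_3 = (0.3143, 0.8642, -0.3928)

c_1 = (-3, 2, 2); ‖c_1‖ = 4.1231, so q_1 = (-0.7276, 0.4851, 0.4851).
q_1·c_2 = (-0.7276)·(-4) + 0.4851·1 + 0.4851·(-1) = 2.9104.
u_2 = c_2 − 2.9104·q_1 = (-1.8824, -0.4118, -2.4118).
‖u_2‖ = 3.0870, so q_2 = (-0.6098, -0.1334, -0.7813).
q_1·c_3 = (-0.7276)·0 + 0.4851·3 + 0.4851·4 = 3.3955; q_2·c_3 = (-0.6098)·0 + (-0.1334)·3 + (-0.7813)·4 = -3.5252.
u_3 = c_3 − 3.3955·q_1 + 3.5252·q_2 = (0.3210, 0.8827, -0.4012).
‖u_3‖ = 1.0214, so q_3 = (0.3143, 0.8642, -0.3928).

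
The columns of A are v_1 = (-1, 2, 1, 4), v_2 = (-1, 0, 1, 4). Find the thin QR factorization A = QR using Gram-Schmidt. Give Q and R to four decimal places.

v_1 = (-1, 2, 1, 4); ‖v_1‖ = 4.6904, so q_1 = (-0.2132, 0.4264, 0.2132, 0.8528).
q_1·v_2 = (-0.2132)·(-1) + 0.4264·0 + 0.2132·1 + 0.8528·4 = 3.8376.
u_2 = v_2 − 3.8376·q_1 = (-0.1818, -1.6364, 0.1818, 0.7273).
‖u_2‖ = 1.8091, so q_2 = (-0.1005, -0.9045, 0.1005, 0.4020).

Q = [[-0.2132, -0.1005], [0.4264, -0.9045], [0.2132, 0.1005], [0.8528, 0.4020]], R = [[4.6904, 3.8376], [0.0000, 1.8091]]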